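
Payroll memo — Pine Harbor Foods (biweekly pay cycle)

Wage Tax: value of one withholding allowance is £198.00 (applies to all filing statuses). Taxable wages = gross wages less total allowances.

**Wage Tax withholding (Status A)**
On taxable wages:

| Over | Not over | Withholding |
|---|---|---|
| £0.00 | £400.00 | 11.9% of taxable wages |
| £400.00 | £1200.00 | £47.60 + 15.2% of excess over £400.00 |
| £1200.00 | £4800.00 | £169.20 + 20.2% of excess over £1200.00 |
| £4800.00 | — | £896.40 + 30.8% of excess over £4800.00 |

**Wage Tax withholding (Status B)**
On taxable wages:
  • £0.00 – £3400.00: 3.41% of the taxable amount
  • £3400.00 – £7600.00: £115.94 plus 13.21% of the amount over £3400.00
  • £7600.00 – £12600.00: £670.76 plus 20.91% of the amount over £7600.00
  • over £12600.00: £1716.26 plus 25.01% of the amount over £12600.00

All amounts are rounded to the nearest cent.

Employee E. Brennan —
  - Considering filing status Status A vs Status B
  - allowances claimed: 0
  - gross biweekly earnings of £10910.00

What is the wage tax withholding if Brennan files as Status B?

Wage Tax (Status B): taxable = £10910.00
  £670.76 + 20.91% × (£10910.00 − £7600.00) = £670.76 + 20.91% × £3310.00 = £1362.88

£1362.88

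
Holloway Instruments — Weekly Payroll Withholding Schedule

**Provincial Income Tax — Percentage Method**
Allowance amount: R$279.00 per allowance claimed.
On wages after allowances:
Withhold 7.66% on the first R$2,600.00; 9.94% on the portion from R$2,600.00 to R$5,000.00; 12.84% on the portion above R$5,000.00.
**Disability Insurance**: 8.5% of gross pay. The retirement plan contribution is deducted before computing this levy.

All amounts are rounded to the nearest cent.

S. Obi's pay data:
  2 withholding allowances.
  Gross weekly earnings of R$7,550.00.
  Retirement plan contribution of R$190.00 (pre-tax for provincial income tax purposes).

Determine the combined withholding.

Provincial Income Tax: taxable = R$7,550.00 − R$190.00 − 2×R$279.00 = R$6,802.00
  R$437.72 + 12.84% × (R$6,802.00 − R$5,000.00) = R$437.72 + 12.84% × R$1,802.00 = R$669.10
Disability Insurance: 8.5% × R$7,360.00 = R$625.60
Total: R$669.10 + R$625.60 = R$1,294.70

R$1,294.70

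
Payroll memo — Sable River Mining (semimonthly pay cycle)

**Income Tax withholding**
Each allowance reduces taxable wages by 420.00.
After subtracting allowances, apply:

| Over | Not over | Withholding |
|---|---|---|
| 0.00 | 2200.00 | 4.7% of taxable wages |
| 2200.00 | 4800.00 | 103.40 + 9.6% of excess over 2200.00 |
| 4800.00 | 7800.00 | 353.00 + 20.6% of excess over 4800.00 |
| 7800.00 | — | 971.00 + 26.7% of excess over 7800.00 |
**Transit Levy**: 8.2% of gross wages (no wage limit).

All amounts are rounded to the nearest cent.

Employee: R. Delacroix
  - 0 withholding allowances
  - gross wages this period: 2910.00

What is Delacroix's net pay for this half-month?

2499.82

Income Tax: taxable = 2910.00
  103.40 + 9.6% × (2910.00 − 2200.00) = 103.40 + 9.6% × 710.00 = 171.56
Transit Levy: 8.2% × 2910.00 = 238.62
Total withheld: 171.56 + 238.62 = 410.18
Net pay: 2910.00 − 410.18 = 2499.82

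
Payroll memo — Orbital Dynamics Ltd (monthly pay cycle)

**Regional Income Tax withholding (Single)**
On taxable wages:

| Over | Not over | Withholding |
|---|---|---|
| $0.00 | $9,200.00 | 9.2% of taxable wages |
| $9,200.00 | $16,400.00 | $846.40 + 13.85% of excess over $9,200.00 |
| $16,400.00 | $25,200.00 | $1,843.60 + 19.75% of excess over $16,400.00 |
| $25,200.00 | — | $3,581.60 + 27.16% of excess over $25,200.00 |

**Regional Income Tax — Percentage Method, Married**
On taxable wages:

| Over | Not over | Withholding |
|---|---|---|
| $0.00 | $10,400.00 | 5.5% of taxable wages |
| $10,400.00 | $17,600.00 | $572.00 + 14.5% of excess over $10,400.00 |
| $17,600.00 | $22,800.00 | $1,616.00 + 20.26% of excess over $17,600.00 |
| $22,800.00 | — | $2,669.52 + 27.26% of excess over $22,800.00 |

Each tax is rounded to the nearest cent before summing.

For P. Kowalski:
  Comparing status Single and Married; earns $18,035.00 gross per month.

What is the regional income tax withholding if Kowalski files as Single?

Regional Income Tax (Single): taxable = $18,035.00
  $1,843.60 + 19.75% × ($18,035.00 − $16,400.00) = $1,843.60 + 19.75% × $1,635.00 = $2,166.51

$2,166.51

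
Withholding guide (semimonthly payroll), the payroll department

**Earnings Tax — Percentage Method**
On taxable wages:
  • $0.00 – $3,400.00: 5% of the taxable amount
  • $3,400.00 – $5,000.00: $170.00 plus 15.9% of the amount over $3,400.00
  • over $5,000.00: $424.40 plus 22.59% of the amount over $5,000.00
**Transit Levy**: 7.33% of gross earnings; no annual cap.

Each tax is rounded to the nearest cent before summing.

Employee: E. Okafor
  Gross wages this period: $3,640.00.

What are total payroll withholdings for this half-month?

$474.97

Earnings Tax: taxable = $3,640.00
  $170.00 + 15.9% × ($3,640.00 − $3,400.00) = $170.00 + 15.9% × $240.00 = $208.16
Transit Levy: 7.33% × $3,640.00 = $266.81
Total: $208.16 + $266.81 = $474.97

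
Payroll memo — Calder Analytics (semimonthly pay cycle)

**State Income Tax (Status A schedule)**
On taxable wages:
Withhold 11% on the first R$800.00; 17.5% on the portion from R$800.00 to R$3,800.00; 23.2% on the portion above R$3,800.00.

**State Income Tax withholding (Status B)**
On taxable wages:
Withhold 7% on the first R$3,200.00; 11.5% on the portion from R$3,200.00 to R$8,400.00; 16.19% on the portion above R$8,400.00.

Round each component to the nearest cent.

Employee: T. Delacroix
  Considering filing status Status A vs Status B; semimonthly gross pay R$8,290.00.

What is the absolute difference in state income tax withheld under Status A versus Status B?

R$845.33

State Income Tax (Status A): taxable = R$8,290.00
  R$613.00 + 23.2% × (R$8,290.00 − R$3,800.00) = R$613.00 + 23.2% × R$4,490.00 = R$1,654.68
State Income Tax (Status B): taxable = R$8,290.00
  R$224.00 + 11.5% × (R$8,290.00 − R$3,200.00) = R$224.00 + 11.5% × R$5,090.00 = R$809.35
Difference: |R$1,654.68 − R$809.35| = R$845.33 (higher under Status A)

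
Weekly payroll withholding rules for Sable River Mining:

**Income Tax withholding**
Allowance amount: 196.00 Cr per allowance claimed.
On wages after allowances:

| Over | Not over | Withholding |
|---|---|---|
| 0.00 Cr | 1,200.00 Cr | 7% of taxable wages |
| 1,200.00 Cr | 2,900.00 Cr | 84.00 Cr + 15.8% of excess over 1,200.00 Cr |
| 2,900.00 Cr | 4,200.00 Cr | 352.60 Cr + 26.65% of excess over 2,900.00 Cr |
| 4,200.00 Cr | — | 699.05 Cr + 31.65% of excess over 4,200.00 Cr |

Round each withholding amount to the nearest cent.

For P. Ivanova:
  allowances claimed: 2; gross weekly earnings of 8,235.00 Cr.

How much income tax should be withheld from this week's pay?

Income Tax: taxable = 8,235.00 Cr − 2×196.00 Cr = 7,843.00 Cr
  699.05 Cr + 31.65% × (7,843.00 Cr − 4,200.00 Cr) = 699.05 Cr + 31.65% × 3,643.00 Cr = 1,852.06 Cr

1,852.06 Cr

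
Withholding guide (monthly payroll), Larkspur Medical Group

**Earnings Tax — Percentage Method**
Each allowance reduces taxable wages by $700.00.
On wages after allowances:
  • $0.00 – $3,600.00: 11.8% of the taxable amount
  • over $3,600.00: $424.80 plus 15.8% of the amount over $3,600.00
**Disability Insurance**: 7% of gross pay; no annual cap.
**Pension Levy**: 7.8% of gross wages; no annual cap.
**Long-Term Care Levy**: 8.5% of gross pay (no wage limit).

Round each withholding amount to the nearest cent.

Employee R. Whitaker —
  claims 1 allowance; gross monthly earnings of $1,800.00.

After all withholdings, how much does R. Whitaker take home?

Earnings Tax: taxable = $1,800.00 − 1×$700.00 = $1,100.00
  11.8% × $1,100.00 = $129.80
Disability Insurance: 7% × $1,800.00 = $126.00
Pension Levy: 7.8% × $1,800.00 = $140.40
Long-Term Care Levy: 8.5% × $1,800.00 = $153.00
Total withheld: $129.80 + $126.00 + $140.40 + $153.00 = $549.20
Net pay: $1,800.00 − $549.20 = $1,250.80

$1,250.80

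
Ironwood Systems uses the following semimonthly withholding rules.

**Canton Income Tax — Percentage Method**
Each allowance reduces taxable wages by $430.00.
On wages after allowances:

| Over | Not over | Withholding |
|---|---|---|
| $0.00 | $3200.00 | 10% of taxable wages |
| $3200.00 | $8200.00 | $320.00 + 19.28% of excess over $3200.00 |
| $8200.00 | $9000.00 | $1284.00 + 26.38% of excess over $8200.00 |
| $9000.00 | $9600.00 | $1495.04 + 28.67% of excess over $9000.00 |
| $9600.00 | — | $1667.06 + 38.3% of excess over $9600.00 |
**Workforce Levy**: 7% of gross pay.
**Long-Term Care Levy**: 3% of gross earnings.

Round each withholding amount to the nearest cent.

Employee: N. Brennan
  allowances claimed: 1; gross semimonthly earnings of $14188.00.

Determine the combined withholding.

$4678.37

Canton Income Tax: taxable = $14188.00 − 1×$430.00 = $13758.00
  $1667.06 + 38.3% × ($13758.00 − $9600.00) = $1667.06 + 38.3% × $4158.00 = $3259.57
Workforce Levy: 7% × $14188.00 = $993.16
Long-Term Care Levy: 3% × $14188.00 = $425.64
Total: $3259.57 + $993.16 + $425.64 = $4678.37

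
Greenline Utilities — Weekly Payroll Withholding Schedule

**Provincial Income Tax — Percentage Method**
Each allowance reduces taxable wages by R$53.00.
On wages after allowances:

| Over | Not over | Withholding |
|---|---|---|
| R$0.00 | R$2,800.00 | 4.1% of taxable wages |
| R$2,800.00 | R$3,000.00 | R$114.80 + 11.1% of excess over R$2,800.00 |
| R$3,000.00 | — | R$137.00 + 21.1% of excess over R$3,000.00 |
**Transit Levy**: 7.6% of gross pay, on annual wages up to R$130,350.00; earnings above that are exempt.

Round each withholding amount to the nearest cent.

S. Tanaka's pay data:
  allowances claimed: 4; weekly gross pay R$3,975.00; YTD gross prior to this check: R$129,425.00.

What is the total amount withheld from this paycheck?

R$368.29

Provincial Income Tax: taxable = R$3,975.00 − 4×R$53.00 = R$3,763.00
  R$137.00 + 21.1% × (R$3,763.00 − R$3,000.00) = R$137.00 + 21.1% × R$763.00 = R$297.99
Transit Levy: cap R$130,350.00 − YTD R$129,425.00 = R$925.00 subject; 7.6% × R$925.00 = R$70.30
Total: R$297.99 + R$70.30 = R$368.29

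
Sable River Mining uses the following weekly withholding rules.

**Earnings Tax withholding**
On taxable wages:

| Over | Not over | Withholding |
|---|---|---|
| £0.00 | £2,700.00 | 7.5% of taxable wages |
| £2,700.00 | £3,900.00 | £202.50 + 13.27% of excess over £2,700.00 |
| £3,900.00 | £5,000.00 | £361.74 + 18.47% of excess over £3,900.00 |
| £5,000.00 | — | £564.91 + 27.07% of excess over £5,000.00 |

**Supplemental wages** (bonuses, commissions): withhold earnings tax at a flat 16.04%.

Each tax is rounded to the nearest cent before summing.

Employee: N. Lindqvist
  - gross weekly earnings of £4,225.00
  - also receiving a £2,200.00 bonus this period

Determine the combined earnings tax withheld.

£774.65

Earnings Tax: taxable = £4,225.00
  £361.74 + 18.47% × (£4,225.00 − £3,900.00) = £361.74 + 18.47% × £325.00 = £421.77
Supplemental (16.04% flat on bonus): 16.04% × £2,200.00 = £352.88
Total earnings tax: £421.77 + £352.88 = £774.65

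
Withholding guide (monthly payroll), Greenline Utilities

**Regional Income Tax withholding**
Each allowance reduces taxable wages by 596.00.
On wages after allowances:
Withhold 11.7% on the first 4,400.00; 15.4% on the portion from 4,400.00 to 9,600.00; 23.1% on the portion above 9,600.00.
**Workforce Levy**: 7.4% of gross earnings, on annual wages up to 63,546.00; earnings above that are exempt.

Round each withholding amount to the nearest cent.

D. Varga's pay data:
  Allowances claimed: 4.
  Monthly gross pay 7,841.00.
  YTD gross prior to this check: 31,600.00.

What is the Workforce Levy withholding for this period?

580.23

Workforce Levy: 7.4% × 7,841.00 = 580.23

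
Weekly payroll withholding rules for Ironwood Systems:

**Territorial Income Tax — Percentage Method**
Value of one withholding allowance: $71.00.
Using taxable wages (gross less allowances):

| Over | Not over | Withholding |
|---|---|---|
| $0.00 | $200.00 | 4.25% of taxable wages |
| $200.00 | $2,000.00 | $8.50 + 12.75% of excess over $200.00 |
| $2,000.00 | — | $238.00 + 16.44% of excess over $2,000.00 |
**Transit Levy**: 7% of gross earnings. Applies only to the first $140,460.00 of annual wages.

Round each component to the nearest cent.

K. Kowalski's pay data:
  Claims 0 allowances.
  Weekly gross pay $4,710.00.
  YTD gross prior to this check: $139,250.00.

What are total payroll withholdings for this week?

Territorial Income Tax: taxable = $4,710.00
  $238.00 + 16.44% × ($4,710.00 − $2,000.00) = $238.00 + 16.44% × $2,710.00 = $683.52
Transit Levy: cap $140,460.00 − YTD $139,250.00 = $1,210.00 subject; 7% × $1,210.00 = $84.70
Total: $683.52 + $84.70 = $768.22

$768.22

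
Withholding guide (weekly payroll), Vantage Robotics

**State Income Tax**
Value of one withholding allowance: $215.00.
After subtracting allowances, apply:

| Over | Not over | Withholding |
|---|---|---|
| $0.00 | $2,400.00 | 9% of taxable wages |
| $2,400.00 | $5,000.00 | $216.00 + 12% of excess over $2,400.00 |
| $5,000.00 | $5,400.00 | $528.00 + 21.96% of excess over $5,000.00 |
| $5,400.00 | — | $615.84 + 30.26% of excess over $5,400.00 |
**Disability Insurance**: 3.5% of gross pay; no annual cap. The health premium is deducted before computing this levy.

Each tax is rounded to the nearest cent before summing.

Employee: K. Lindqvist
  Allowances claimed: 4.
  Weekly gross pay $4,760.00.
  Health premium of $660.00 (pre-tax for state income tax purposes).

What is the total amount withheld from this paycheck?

$460.30

State Income Tax: taxable = $4,760.00 − $660.00 − 4×$215.00 = $3,240.00
  $216.00 + 12% × ($3,240.00 − $2,400.00) = $216.00 + 12% × $840.00 = $316.80
Disability Insurance: 3.5% × $4,100.00 = $143.50
Total: $316.80 + $143.50 = $460.30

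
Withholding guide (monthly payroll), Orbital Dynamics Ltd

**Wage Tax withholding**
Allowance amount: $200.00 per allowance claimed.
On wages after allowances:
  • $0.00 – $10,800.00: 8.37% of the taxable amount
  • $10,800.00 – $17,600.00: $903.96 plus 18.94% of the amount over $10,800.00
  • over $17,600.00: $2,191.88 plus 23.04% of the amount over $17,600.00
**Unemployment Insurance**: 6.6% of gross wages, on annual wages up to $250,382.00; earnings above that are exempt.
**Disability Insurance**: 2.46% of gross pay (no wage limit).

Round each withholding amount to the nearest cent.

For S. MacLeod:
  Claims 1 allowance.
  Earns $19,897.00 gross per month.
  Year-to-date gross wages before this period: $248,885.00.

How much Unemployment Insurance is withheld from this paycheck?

Unemployment Insurance: cap $250,382.00 − YTD $248,885.00 = $1,497.00 subject; 6.6% × $1,497.00 = $98.80

$98.80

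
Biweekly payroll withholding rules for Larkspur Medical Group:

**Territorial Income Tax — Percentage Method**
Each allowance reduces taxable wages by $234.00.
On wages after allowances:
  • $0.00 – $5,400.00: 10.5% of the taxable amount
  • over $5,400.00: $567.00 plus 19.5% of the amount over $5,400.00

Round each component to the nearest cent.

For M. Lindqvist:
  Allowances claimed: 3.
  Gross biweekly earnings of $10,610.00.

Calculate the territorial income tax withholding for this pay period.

Territorial Income Tax: taxable = $10,610.00 − 3×$234.00 = $9,908.00
  $567.00 + 19.5% × ($9,908.00 − $5,400.00) = $567.00 + 19.5% × $4,508.00 = $1,446.06

$1,446.06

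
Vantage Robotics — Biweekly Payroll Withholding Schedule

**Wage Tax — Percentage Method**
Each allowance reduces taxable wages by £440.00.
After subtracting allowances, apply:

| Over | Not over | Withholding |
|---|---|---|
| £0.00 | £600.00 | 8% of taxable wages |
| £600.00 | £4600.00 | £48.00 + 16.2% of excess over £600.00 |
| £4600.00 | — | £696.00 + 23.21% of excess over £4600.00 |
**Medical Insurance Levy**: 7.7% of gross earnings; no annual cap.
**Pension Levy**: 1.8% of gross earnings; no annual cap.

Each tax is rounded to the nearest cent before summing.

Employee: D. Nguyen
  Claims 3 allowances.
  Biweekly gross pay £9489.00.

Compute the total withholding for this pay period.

Wage Tax: taxable = £9489.00 − 3×£440.00 = £8169.00
  £696.00 + 23.21% × (£8169.00 − £4600.00) = £696.00 + 23.21% × £3569.00 = £1524.36
Medical Insurance Levy: 7.7% × £9489.00 = £730.65
Pension Levy: 1.8% × £9489.00 = £170.80
Total: £1524.36 + £730.65 + £170.80 = £2425.81

£2425.81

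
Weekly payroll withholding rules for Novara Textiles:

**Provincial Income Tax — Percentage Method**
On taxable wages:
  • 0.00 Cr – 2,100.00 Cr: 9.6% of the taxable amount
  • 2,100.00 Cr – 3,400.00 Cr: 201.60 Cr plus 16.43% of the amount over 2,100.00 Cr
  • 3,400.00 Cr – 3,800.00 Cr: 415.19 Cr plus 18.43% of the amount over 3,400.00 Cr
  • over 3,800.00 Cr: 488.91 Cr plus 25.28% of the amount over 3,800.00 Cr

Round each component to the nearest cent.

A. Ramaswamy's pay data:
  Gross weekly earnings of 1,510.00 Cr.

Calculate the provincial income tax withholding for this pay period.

144.96 Cr

Provincial Income Tax: taxable = 1,510.00 Cr
  9.6% × 1,510.00 Cr = 144.96 Cr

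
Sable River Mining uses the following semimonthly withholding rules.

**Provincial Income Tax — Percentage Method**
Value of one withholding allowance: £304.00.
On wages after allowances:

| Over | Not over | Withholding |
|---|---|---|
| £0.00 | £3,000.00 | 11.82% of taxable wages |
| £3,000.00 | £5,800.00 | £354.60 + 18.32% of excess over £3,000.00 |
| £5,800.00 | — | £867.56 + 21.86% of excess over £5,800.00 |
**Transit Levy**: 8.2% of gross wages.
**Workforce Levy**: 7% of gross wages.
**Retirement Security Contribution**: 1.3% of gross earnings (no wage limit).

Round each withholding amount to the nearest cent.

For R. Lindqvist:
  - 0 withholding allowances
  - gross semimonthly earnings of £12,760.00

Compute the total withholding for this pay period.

Provincial Income Tax: taxable = £12,760.00
  £867.56 + 21.86% × (£12,760.00 − £5,800.00) = £867.56 + 21.86% × £6,960.00 = £2,389.02
Transit Levy: 8.2% × £12,760.00 = £1,046.32
Workforce Levy: 7% × £12,760.00 = £893.20
Retirement Security Contribution: 1.3% × £12,760.00 = £165.88
Total: £2,389.02 + £1,046.32 + £893.20 + £165.88 = £4,494.42

£4,494.42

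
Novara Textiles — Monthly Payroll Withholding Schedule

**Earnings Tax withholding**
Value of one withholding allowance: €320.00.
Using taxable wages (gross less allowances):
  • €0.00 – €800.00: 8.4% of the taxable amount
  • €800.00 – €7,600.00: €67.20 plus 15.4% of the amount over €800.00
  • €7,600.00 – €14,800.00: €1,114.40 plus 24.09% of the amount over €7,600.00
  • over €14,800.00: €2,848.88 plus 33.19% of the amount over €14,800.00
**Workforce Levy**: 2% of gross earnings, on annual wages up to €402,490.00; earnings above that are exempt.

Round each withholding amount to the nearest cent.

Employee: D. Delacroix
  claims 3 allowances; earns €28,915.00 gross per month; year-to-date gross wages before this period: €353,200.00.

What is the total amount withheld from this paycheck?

€7,793.32

Earnings Tax: taxable = €28,915.00 − 3×€320.00 = €27,955.00
  €2,848.88 + 33.19% × (€27,955.00 − €14,800.00) = €2,848.88 + 33.19% × €13,155.00 = €7,215.02
Workforce Levy: 2% × €28,915.00 = €578.30
Total: €7,215.02 + €578.30 = €7,793.32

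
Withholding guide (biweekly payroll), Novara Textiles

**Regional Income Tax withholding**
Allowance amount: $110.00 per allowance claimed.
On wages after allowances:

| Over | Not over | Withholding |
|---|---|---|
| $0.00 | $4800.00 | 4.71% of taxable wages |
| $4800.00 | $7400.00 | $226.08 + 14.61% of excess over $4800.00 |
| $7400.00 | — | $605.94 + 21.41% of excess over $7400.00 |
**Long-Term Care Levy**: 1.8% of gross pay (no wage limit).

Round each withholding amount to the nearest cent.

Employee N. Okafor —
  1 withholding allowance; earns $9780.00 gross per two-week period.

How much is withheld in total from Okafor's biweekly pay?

$1267.99

Regional Income Tax: taxable = $9780.00 − 1×$110.00 = $9670.00
  $605.94 + 21.41% × ($9670.00 − $7400.00) = $605.94 + 21.41% × $2270.00 = $1091.95
Long-Term Care Levy: 1.8% × $9780.00 = $176.04
Total: $1091.95 + $176.04 = $1267.99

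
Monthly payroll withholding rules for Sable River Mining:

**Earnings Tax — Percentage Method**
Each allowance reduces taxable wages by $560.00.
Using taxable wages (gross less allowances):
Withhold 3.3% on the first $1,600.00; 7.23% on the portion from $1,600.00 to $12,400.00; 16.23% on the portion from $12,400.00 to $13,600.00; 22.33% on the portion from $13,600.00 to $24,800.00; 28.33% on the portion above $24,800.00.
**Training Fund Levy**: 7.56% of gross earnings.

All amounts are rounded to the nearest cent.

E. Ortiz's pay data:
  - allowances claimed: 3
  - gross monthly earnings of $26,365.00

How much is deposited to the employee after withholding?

$20,868.13

Earnings Tax: taxable = $26,365.00 − 3×$560.00 = $24,685.00
  $1,028.40 + 22.33% × ($24,685.00 − $13,600.00) = $1,028.40 + 22.33% × $11,085.00 = $3,503.68
Training Fund Levy: 7.56% × $26,365.00 = $1,993.19
Total withheld: $3,503.68 + $1,993.19 = $5,496.87
Net pay: $26,365.00 − $5,496.87 = $20,868.13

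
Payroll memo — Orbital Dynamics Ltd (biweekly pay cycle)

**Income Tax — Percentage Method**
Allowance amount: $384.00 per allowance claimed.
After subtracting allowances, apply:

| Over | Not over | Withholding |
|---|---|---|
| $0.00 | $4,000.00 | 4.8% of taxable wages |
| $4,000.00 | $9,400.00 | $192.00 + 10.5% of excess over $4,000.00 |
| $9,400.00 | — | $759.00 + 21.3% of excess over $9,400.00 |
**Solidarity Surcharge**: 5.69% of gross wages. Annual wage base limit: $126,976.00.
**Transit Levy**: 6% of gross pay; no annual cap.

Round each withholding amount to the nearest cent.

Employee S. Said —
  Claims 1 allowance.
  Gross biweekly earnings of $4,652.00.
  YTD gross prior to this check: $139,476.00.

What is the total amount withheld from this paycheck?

Income Tax: taxable = $4,652.00 − 1×$384.00 = $4,268.00
  $192.00 + 10.5% × ($4,268.00 − $4,000.00) = $192.00 + 10.5% × $268.00 = $220.14
Solidarity Surcharge: YTD $139,476.00 ≥ cap $126,976.00 → $0.00
Transit Levy: 6% × $4,652.00 = $279.12
Total: $220.14 + $0.00 + $279.12 = $499.26

$499.26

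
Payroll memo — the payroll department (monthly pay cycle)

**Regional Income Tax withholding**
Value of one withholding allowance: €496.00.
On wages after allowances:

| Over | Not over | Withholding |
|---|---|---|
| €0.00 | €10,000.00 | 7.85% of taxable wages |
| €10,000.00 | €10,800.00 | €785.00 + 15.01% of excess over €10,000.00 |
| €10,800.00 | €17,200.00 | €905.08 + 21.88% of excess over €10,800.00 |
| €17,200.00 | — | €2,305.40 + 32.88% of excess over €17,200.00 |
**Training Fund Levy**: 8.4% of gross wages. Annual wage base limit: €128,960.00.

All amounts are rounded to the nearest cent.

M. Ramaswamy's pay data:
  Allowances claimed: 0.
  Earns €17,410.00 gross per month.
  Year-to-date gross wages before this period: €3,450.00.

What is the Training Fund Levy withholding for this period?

€1,462.44

Training Fund Levy: 8.4% × €17,410.00 = €1,462.44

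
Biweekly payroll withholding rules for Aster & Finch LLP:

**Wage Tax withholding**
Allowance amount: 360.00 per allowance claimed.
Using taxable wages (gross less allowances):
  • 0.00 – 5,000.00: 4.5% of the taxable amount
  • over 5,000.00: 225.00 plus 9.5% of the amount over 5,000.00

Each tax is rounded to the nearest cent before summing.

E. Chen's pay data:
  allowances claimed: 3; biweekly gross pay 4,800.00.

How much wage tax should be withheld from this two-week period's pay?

Wage Tax: taxable = 4,800.00 − 3×360.00 = 3,720.00
  4.5% × 3,720.00 = 167.40

167.40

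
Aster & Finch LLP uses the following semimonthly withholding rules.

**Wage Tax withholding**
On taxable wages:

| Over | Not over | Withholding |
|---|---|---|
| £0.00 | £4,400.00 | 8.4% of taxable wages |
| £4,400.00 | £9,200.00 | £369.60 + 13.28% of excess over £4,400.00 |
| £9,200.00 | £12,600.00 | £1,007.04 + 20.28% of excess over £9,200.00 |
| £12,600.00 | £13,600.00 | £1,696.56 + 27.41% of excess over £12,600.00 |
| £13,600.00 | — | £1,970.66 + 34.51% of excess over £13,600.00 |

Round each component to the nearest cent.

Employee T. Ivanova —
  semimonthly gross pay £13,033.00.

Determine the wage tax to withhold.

Wage Tax: taxable = £13,033.00
  £1,696.56 + 27.41% × (£13,033.00 − £12,600.00) = £1,696.56 + 27.41% × £433.00 = £1,815.25

£1,815.25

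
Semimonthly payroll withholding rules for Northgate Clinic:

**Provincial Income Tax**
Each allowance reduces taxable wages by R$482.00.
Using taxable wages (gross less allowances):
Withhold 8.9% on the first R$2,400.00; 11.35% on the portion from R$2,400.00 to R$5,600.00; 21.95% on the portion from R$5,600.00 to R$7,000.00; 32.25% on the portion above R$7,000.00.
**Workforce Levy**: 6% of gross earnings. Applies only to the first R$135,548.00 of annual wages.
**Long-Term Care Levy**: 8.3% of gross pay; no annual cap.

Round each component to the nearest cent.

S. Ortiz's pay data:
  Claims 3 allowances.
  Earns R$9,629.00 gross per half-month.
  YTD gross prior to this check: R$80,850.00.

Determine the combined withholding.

Provincial Income Tax: taxable = R$9,629.00 − 3×R$482.00 = R$8,183.00
  R$884.10 + 32.25% × (R$8,183.00 − R$7,000.00) = R$884.10 + 32.25% × R$1,183.00 = R$1,265.62
Workforce Levy: 6% × R$9,629.00 = R$577.74
Long-Term Care Levy: 8.3% × R$9,629.00 = R$799.21
Total: R$1,265.62 + R$577.74 + R$799.21 = R$2,642.57

R$2,642.57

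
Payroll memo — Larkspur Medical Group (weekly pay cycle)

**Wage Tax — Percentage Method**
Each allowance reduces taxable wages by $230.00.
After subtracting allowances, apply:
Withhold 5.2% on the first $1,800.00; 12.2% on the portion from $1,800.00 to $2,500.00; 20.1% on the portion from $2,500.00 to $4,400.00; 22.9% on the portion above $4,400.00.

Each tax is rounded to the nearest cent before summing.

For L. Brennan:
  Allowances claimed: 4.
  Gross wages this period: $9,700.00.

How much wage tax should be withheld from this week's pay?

Wage Tax: taxable = $9,700.00 − 4×$230.00 = $8,780.00
  $560.90 + 22.9% × ($8,780.00 − $4,400.00) = $560.90 + 22.9% × $4,380.00 = $1,563.92

$1,563.92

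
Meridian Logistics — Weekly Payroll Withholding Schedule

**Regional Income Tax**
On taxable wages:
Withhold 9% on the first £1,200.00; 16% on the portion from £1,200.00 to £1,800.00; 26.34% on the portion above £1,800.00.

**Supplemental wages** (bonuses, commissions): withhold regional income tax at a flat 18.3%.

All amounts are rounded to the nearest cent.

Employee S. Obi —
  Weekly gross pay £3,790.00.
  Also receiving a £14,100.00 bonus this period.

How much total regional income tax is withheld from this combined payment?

Regional Income Tax: taxable = £3,790.00
  £204.00 + 26.34% × (£3,790.00 − £1,800.00) = £204.00 + 26.34% × £1,990.00 = £728.17
Supplemental (18.3% flat on bonus): 18.3% × £14,100.00 = £2,580.30
Total regional income tax: £728.17 + £2,580.30 = £3,308.47

£3,308.47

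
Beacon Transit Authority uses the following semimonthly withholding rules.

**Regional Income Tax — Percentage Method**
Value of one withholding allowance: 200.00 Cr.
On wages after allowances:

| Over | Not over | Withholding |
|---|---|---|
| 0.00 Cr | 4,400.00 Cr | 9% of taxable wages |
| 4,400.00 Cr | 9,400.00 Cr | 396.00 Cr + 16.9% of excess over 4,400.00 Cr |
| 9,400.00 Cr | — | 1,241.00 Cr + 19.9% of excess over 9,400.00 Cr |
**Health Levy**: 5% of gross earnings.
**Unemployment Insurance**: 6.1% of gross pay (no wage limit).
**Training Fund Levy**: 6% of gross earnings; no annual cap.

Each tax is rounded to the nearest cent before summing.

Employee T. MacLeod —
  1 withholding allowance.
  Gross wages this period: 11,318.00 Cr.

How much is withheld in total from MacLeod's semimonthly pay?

Regional Income Tax: taxable = 11,318.00 Cr − 1×200.00 Cr = 11,118.00 Cr
  1,241.00 Cr + 19.9% × (11,118.00 Cr − 9,400.00 Cr) = 1,241.00 Cr + 19.9% × 1,718.00 Cr = 1,582.88 Cr
Health Levy: 5% × 11,318.00 Cr = 565.90 Cr
Unemployment Insurance: 6.1% × 11,318.00 Cr = 690.40 Cr
Training Fund Levy: 6% × 11,318.00 Cr = 679.08 Cr
Total: 1,582.88 Cr + 565.90 Cr + 690.40 Cr + 679.08 Cr = 3,518.26 Cr

3,518.26 Cr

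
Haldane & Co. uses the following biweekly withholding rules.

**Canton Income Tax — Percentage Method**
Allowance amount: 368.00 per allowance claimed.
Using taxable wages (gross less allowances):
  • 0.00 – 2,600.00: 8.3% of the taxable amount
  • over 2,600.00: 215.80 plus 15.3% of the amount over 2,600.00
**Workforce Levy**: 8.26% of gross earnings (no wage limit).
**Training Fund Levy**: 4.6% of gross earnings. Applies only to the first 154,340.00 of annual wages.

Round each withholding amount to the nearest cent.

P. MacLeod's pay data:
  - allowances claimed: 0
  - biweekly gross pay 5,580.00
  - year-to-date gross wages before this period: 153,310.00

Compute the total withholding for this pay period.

1,180.03

Canton Income Tax: taxable = 5,580.00
  215.80 + 15.3% × (5,580.00 − 2,600.00) = 215.80 + 15.3% × 2,980.00 = 671.74
Workforce Levy: 8.26% × 5,580.00 = 460.91
Training Fund Levy: cap 154,340.00 − YTD 153,310.00 = 1,030.00 subject; 4.6% × 1,030.00 = 47.38
Total: 671.74 + 460.91 + 47.38 = 1,180.03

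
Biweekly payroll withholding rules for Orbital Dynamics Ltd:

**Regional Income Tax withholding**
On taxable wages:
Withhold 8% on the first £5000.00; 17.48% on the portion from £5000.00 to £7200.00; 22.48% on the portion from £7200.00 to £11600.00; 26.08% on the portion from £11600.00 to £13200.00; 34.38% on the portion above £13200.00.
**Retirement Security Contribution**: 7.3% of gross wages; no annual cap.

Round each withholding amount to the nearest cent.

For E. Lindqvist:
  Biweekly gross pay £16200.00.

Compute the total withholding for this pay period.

£4404.96

Regional Income Tax: taxable = £16200.00
  £2190.96 + 34.38% × (£16200.00 − £13200.00) = £2190.96 + 34.38% × £3000.00 = £3222.36
Retirement Security Contribution: 7.3% × £16200.00 = £1182.60
Total: £3222.36 + £1182.60 = £4404.96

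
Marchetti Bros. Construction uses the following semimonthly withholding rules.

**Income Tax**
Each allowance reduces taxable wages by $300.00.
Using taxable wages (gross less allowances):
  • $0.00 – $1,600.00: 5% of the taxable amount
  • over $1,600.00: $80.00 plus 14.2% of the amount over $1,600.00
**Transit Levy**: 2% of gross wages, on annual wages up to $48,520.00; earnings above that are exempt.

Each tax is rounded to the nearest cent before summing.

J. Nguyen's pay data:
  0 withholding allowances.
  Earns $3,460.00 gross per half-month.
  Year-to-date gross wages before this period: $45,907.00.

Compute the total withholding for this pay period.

$396.38

Income Tax: taxable = $3,460.00
  $80.00 + 14.2% × ($3,460.00 − $1,600.00) = $80.00 + 14.2% × $1,860.00 = $344.12
Transit Levy: cap $48,520.00 − YTD $45,907.00 = $2,613.00 subject; 2% × $2,613.00 = $52.26
Total: $344.12 + $52.26 = $396.38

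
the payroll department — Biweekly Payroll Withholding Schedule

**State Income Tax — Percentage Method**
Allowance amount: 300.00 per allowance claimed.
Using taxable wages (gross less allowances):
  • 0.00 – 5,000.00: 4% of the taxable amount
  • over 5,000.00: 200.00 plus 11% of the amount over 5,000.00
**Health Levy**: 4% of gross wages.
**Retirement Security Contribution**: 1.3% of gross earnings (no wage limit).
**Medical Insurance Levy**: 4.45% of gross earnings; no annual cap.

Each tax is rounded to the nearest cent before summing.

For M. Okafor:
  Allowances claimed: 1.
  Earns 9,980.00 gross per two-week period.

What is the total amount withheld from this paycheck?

State Income Tax: taxable = 9,980.00 − 1×300.00 = 9,680.00
  200.00 + 11% × (9,680.00 − 5,000.00) = 200.00 + 11% × 4,680.00 = 714.80
Health Levy: 4% × 9,980.00 = 399.20
Retirement Security Contribution: 1.3% × 9,980.00 = 129.74
Medical Insurance Levy: 4.45% × 9,980.00 = 444.11
Total: 714.80 + 399.20 + 129.74 + 444.11 = 1,687.85

1,687.85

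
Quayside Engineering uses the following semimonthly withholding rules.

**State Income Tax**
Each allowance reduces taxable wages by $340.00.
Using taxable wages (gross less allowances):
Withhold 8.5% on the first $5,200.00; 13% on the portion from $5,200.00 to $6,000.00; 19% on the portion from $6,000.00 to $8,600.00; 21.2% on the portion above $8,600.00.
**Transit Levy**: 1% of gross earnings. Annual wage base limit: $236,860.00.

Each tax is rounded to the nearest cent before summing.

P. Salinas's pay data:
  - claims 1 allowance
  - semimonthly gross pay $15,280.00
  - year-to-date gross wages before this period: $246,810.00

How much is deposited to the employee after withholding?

State Income Tax: taxable = $15,280.00 − 1×$340.00 = $14,940.00
  $1,040.00 + 21.2% × ($14,940.00 − $8,600.00) = $1,040.00 + 21.2% × $6,340.00 = $2,384.08
Transit Levy: YTD $246,810.00 ≥ cap $236,860.00 → $0.00
Total withheld: $2,384.08 + $0.00 = $2,384.08
Net pay: $15,280.00 − $2,384.08 = $12,895.92

$12,895.92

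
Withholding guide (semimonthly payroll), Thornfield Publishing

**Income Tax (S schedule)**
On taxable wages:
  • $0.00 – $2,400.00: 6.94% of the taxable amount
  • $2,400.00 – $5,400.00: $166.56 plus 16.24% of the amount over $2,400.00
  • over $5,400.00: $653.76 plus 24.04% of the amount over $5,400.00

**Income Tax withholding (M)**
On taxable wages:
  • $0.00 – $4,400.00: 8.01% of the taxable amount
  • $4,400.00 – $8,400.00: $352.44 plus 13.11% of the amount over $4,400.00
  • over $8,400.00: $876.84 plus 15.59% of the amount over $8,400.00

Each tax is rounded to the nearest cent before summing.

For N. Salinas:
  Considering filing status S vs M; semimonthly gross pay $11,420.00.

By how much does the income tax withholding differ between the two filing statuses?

$753.31

Income Tax (S): taxable = $11,420.00
  $653.76 + 24.04% × ($11,420.00 − $5,400.00) = $653.76 + 24.04% × $6,020.00 = $2,100.97
Income Tax (M): taxable = $11,420.00
  $876.84 + 15.59% × ($11,420.00 − $8,400.00) = $876.84 + 15.59% × $3,020.00 = $1,347.66
Difference: |$2,100.97 − $1,347.66| = $753.31 (higher under S)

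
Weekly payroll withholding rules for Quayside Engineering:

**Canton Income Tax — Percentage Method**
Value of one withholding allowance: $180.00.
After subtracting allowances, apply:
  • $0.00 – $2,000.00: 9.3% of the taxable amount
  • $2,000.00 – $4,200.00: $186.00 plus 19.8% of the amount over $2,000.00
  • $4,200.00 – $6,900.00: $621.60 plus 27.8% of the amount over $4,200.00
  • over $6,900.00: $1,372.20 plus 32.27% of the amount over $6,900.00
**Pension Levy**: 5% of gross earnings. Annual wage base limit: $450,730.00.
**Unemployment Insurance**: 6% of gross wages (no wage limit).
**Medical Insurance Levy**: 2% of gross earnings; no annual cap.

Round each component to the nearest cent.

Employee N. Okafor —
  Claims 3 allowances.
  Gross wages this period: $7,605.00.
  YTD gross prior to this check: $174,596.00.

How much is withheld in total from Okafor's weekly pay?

Canton Income Tax: taxable = $7,605.00 − 3×$180.00 = $7,065.00
  $1,372.20 + 32.27% × ($7,065.00 − $6,900.00) = $1,372.20 + 32.27% × $165.00 = $1,425.45
Pension Levy: 5% × $7,605.00 = $380.25
Unemployment Insurance: 6% × $7,605.00 = $456.30
Medical Insurance Levy: 2% × $7,605.00 = $152.10
Total: $1,425.45 + $380.25 + $456.30 + $152.10 = $2,414.10

$2,414.10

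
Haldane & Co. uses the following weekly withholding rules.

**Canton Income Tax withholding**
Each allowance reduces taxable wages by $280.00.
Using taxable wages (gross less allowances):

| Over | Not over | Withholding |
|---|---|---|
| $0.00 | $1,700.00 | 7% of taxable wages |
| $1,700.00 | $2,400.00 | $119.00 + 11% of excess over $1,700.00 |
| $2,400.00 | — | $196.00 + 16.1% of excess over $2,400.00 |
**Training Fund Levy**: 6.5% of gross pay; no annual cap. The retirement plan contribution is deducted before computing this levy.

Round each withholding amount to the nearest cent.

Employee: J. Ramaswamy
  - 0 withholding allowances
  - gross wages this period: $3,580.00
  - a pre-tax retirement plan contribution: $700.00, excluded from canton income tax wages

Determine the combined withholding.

Canton Income Tax: taxable = $3,580.00 − $700.00 = $2,880.00
  $196.00 + 16.1% × ($2,880.00 − $2,400.00) = $196.00 + 16.1% × $480.00 = $273.28
Training Fund Levy: 6.5% × $2,880.00 = $187.20
Total: $273.28 + $187.20 = $460.48

$460.48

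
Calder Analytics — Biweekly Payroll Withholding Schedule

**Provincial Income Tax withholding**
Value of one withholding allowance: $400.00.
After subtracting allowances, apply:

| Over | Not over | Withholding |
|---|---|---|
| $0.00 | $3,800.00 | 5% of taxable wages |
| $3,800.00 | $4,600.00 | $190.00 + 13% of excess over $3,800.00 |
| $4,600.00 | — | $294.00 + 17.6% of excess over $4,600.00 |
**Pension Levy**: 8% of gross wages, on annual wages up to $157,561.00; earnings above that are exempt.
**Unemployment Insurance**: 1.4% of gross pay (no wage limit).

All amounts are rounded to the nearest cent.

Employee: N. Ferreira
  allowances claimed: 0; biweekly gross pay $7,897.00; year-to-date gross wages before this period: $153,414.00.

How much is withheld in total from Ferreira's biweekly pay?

$1,316.59

Provincial Income Tax: taxable = $7,897.00
  $294.00 + 17.6% × ($7,897.00 − $4,600.00) = $294.00 + 17.6% × $3,297.00 = $874.27
Pension Levy: cap $157,561.00 − YTD $153,414.00 = $4,147.00 subject; 8% × $4,147.00 = $331.76
Unemployment Insurance: 1.4% × $7,897.00 = $110.56
Total: $874.27 + $331.76 + $110.56 = $1,316.59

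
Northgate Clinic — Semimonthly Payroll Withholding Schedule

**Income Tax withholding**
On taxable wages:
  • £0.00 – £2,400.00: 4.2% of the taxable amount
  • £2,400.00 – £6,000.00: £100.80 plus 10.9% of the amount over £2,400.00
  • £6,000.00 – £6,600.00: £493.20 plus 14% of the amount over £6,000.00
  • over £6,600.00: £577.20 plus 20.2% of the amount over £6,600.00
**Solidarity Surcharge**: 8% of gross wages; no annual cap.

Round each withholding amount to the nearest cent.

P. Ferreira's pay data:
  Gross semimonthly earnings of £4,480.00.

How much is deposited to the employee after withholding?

£3,794.08

Income Tax: taxable = £4,480.00
  £100.80 + 10.9% × (£4,480.00 − £2,400.00) = £100.80 + 10.9% × £2,080.00 = £327.52
Solidarity Surcharge: 8% × £4,480.00 = £358.40
Total withheld: £327.52 + £358.40 = £685.92
Net pay: £4,480.00 − £685.92 = £3,794.08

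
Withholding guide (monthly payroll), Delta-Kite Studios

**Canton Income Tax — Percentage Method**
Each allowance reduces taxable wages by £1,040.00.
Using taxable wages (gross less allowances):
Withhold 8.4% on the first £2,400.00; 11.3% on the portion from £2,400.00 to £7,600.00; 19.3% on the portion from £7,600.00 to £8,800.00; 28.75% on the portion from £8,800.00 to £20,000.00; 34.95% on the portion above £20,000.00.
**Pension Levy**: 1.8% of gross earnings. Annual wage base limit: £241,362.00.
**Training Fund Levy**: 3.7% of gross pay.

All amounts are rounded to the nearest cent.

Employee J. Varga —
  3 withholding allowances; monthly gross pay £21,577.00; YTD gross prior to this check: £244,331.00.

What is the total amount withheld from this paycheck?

£4,595.54

Canton Income Tax: taxable = £21,577.00 − 3×£1,040.00 = £18,457.00
  £1,020.80 + 28.75% × (£18,457.00 − £8,800.00) = £1,020.80 + 28.75% × £9,657.00 = £3,797.19
Pension Levy: YTD £244,331.00 ≥ cap £241,362.00 → £0.00
Training Fund Levy: 3.7% × £21,577.00 = £798.35
Total: £3,797.19 + £0.00 + £798.35 = £4,595.54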